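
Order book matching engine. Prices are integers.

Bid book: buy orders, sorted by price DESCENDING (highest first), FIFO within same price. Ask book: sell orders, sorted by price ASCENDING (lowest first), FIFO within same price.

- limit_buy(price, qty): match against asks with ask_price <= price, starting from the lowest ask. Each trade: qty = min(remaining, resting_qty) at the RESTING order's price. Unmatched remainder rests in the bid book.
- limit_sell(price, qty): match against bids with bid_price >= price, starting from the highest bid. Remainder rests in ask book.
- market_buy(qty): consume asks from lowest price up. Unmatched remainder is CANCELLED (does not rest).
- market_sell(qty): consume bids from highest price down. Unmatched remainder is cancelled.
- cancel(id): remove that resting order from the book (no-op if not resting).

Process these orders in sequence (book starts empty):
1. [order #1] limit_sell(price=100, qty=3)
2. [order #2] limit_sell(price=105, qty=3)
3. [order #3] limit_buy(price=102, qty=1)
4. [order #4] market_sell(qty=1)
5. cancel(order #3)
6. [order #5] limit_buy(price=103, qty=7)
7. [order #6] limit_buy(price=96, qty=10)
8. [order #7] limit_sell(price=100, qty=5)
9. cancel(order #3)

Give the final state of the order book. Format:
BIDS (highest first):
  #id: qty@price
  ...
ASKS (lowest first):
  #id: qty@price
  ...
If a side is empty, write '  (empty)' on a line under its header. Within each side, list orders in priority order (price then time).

After op 1 [order #1] limit_sell(price=100, qty=3): fills=none; bids=[-] asks=[#1:3@100]
After op 2 [order #2] limit_sell(price=105, qty=3): fills=none; bids=[-] asks=[#1:3@100 #2:3@105]
After op 3 [order #3] limit_buy(price=102, qty=1): fills=#3x#1:1@100; bids=[-] asks=[#1:2@100 #2:3@105]
After op 4 [order #4] market_sell(qty=1): fills=none; bids=[-] asks=[#1:2@100 #2:3@105]
After op 5 cancel(order #3): fills=none; bids=[-] asks=[#1:2@100 #2:3@105]
After op 6 [order #5] limit_buy(price=103, qty=7): fills=#5x#1:2@100; bids=[#5:5@103] asks=[#2:3@105]
After op 7 [order #6] limit_buy(price=96, qty=10): fills=none; bids=[#5:5@103 #6:10@96] asks=[#2:3@105]
After op 8 [order #7] limit_sell(price=100, qty=5): fills=#5x#7:5@103; bids=[#6:10@96] asks=[#2:3@105]
After op 9 cancel(order #3): fills=none; bids=[#6:10@96] asks=[#2:3@105]

Answer: BIDS (highest first):
  #6: 10@96
ASKS (lowest first):
  #2: 3@105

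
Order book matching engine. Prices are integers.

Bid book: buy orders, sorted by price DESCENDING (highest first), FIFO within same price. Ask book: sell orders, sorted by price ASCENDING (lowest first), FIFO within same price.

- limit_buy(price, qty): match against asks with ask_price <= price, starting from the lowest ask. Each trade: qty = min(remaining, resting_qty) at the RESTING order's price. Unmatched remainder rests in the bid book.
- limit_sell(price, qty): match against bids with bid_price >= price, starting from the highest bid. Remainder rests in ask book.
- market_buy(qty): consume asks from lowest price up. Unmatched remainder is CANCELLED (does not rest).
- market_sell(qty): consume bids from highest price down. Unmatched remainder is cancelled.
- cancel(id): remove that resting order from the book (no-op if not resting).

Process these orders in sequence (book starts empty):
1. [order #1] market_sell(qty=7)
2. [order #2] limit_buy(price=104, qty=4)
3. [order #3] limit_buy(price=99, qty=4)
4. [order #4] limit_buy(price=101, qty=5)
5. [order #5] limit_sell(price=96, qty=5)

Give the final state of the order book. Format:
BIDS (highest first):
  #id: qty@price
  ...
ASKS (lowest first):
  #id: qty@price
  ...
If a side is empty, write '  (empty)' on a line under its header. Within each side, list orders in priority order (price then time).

After op 1 [order #1] market_sell(qty=7): fills=none; bids=[-] asks=[-]
After op 2 [order #2] limit_buy(price=104, qty=4): fills=none; bids=[#2:4@104] asks=[-]
After op 3 [order #3] limit_buy(price=99, qty=4): fills=none; bids=[#2:4@104 #3:4@99] asks=[-]
After op 4 [order #4] limit_buy(price=101, qty=5): fills=none; bids=[#2:4@104 #4:5@101 #3:4@99] asks=[-]
After op 5 [order #5] limit_sell(price=96, qty=5): fills=#2x#5:4@104 #4x#5:1@101; bids=[#4:4@101 #3:4@99] asks=[-]

Answer: BIDS (highest first):
  #4: 4@101
  #3: 4@99
ASKS (lowest first):
  (empty)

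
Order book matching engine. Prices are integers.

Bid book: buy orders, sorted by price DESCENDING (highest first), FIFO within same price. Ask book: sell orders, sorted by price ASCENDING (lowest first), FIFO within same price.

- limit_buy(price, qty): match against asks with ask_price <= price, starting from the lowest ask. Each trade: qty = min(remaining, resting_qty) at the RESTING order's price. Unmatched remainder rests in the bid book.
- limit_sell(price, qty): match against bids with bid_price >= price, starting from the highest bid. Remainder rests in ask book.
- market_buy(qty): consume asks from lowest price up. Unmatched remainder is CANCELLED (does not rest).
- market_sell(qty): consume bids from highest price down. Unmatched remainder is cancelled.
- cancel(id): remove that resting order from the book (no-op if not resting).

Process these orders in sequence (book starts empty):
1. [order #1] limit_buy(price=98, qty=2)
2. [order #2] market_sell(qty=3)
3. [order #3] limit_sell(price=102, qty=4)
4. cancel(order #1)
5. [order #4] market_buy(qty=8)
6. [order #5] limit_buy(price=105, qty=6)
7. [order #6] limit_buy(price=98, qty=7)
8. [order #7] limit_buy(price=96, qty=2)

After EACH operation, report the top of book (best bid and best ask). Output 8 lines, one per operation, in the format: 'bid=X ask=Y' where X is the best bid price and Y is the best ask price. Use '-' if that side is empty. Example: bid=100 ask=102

After op 1 [order #1] limit_buy(price=98, qty=2): fills=none; bids=[#1:2@98] asks=[-]
After op 2 [order #2] market_sell(qty=3): fills=#1x#2:2@98; bids=[-] asks=[-]
After op 3 [order #3] limit_sell(price=102, qty=4): fills=none; bids=[-] asks=[#3:4@102]
After op 4 cancel(order #1): fills=none; bids=[-] asks=[#3:4@102]
After op 5 [order #4] market_buy(qty=8): fills=#4x#3:4@102; bids=[-] asks=[-]
After op 6 [order #5] limit_buy(price=105, qty=6): fills=none; bids=[#5:6@105] asks=[-]
After op 7 [order #6] limit_buy(price=98, qty=7): fills=none; bids=[#5:6@105 #6:7@98] asks=[-]
After op 8 [order #7] limit_buy(price=96, qty=2): fills=none; bids=[#5:6@105 #6:7@98 #7:2@96] asks=[-]

Answer: bid=98 ask=-
bid=- ask=-
bid=- ask=102
bid=- ask=102
bid=- ask=-
bid=105 ask=-
bid=105 ask=-
bid=105 ask=-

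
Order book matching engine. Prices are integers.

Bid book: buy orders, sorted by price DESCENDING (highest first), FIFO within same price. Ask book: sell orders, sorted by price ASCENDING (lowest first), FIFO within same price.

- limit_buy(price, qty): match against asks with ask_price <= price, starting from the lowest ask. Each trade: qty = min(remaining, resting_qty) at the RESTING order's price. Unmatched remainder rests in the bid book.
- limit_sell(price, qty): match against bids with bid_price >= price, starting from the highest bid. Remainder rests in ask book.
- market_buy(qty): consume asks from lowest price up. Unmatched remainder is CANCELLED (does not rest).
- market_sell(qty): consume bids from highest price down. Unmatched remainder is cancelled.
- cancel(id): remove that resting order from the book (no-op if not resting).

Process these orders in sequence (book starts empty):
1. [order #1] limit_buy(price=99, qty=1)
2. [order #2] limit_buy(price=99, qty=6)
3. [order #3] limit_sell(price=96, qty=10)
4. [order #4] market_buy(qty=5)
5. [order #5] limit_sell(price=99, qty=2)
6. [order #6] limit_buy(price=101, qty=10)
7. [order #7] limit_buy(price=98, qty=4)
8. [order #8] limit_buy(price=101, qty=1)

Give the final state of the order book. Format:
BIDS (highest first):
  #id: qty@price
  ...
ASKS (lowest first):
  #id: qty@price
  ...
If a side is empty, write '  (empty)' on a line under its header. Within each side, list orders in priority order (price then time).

After op 1 [order #1] limit_buy(price=99, qty=1): fills=none; bids=[#1:1@99] asks=[-]
After op 2 [order #2] limit_buy(price=99, qty=6): fills=none; bids=[#1:1@99 #2:6@99] asks=[-]
After op 3 [order #3] limit_sell(price=96, qty=10): fills=#1x#3:1@99 #2x#3:6@99; bids=[-] asks=[#3:3@96]
After op 4 [order #4] market_buy(qty=5): fills=#4x#3:3@96; bids=[-] asks=[-]
After op 5 [order #5] limit_sell(price=99, qty=2): fills=none; bids=[-] asks=[#5:2@99]
After op 6 [order #6] limit_buy(price=101, qty=10): fills=#6x#5:2@99; bids=[#6:8@101] asks=[-]
After op 7 [order #7] limit_buy(price=98, qty=4): fills=none; bids=[#6:8@101 #7:4@98] asks=[-]
After op 8 [order #8] limit_buy(price=101, qty=1): fills=none; bids=[#6:8@101 #8:1@101 #7:4@98] asks=[-]

Answer: BIDS (highest first):
  #6: 8@101
  #8: 1@101
  #7: 4@98
ASKS (lowest first):
  (empty)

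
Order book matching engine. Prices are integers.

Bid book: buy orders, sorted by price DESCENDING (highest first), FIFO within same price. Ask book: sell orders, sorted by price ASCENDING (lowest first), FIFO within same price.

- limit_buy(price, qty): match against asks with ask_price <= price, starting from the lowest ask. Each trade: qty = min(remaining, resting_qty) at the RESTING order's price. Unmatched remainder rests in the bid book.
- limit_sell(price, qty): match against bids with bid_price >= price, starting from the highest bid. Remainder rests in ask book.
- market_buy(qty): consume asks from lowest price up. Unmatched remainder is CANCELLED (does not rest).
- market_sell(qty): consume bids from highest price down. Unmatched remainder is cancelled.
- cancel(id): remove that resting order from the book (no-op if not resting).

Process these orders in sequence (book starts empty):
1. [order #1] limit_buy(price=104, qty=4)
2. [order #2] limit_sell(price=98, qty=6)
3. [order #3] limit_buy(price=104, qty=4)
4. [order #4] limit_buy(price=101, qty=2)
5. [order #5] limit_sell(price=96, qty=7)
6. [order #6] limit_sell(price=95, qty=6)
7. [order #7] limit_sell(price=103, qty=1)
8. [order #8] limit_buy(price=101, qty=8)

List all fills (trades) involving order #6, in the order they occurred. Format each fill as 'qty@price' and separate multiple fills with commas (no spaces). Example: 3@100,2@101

Answer: 6@95

Derivation:
After op 1 [order #1] limit_buy(price=104, qty=4): fills=none; bids=[#1:4@104] asks=[-]
After op 2 [order #2] limit_sell(price=98, qty=6): fills=#1x#2:4@104; bids=[-] asks=[#2:2@98]
After op 3 [order #3] limit_buy(price=104, qty=4): fills=#3x#2:2@98; bids=[#3:2@104] asks=[-]
After op 4 [order #4] limit_buy(price=101, qty=2): fills=none; bids=[#3:2@104 #4:2@101] asks=[-]
After op 5 [order #5] limit_sell(price=96, qty=7): fills=#3x#5:2@104 #4x#5:2@101; bids=[-] asks=[#5:3@96]
After op 6 [order #6] limit_sell(price=95, qty=6): fills=none; bids=[-] asks=[#6:6@95 #5:3@96]
After op 7 [order #7] limit_sell(price=103, qty=1): fills=none; bids=[-] asks=[#6:6@95 #5:3@96 #7:1@103]
After op 8 [order #8] limit_buy(price=101, qty=8): fills=#8x#6:6@95 #8x#5:2@96; bids=[-] asks=[#5:1@96 #7:1@103]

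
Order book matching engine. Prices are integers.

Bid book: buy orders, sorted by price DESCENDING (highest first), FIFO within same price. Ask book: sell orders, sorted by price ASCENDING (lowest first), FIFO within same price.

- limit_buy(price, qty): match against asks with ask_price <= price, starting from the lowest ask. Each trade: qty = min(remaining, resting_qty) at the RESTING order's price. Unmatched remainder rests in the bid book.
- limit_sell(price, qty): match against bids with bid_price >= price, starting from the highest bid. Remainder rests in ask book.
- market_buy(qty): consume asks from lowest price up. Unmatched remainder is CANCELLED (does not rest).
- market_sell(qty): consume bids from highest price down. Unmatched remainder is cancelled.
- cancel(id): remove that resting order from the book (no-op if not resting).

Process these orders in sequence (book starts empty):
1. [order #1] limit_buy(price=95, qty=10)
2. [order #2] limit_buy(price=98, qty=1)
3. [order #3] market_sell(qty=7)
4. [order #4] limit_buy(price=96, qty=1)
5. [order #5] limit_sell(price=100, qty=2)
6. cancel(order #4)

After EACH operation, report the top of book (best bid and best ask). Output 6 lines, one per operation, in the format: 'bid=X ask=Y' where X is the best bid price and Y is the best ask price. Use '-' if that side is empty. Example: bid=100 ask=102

Answer: bid=95 ask=-
bid=98 ask=-
bid=95 ask=-
bid=96 ask=-
bid=96 ask=100
bid=95 ask=100

Derivation:
After op 1 [order #1] limit_buy(price=95, qty=10): fills=none; bids=[#1:10@95] asks=[-]
After op 2 [order #2] limit_buy(price=98, qty=1): fills=none; bids=[#2:1@98 #1:10@95] asks=[-]
After op 3 [order #3] market_sell(qty=7): fills=#2x#3:1@98 #1x#3:6@95; bids=[#1:4@95] asks=[-]
After op 4 [order #4] limit_buy(price=96, qty=1): fills=none; bids=[#4:1@96 #1:4@95] asks=[-]
After op 5 [order #5] limit_sell(price=100, qty=2): fills=none; bids=[#4:1@96 #1:4@95] asks=[#5:2@100]
After op 6 cancel(order #4): fills=none; bids=[#1:4@95] asks=[#5:2@100]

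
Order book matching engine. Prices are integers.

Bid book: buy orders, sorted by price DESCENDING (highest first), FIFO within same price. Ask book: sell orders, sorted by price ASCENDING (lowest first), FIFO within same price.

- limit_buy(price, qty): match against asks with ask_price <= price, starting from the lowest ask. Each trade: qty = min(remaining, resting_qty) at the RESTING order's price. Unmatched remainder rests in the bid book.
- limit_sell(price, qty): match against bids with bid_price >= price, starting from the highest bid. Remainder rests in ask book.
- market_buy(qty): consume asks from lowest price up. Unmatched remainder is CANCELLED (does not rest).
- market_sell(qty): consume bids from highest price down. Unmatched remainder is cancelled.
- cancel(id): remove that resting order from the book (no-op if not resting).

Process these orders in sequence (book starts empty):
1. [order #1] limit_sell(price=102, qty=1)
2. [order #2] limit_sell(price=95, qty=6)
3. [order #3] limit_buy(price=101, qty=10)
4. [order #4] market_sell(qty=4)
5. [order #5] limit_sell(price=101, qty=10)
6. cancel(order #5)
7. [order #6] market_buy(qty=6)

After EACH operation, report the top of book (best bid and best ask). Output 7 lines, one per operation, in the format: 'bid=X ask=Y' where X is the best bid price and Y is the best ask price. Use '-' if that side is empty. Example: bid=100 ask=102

After op 1 [order #1] limit_sell(price=102, qty=1): fills=none; bids=[-] asks=[#1:1@102]
After op 2 [order #2] limit_sell(price=95, qty=6): fills=none; bids=[-] asks=[#2:6@95 #1:1@102]
After op 3 [order #3] limit_buy(price=101, qty=10): fills=#3x#2:6@95; bids=[#3:4@101] asks=[#1:1@102]
After op 4 [order #4] market_sell(qty=4): fills=#3x#4:4@101; bids=[-] asks=[#1:1@102]
After op 5 [order #5] limit_sell(price=101, qty=10): fills=none; bids=[-] asks=[#5:10@101 #1:1@102]
After op 6 cancel(order #5): fills=none; bids=[-] asks=[#1:1@102]
After op 7 [order #6] market_buy(qty=6): fills=#6x#1:1@102; bids=[-] asks=[-]

Answer: bid=- ask=102
bid=- ask=95
bid=101 ask=102
bid=- ask=102
bid=- ask=101
bid=- ask=102
bid=- ask=-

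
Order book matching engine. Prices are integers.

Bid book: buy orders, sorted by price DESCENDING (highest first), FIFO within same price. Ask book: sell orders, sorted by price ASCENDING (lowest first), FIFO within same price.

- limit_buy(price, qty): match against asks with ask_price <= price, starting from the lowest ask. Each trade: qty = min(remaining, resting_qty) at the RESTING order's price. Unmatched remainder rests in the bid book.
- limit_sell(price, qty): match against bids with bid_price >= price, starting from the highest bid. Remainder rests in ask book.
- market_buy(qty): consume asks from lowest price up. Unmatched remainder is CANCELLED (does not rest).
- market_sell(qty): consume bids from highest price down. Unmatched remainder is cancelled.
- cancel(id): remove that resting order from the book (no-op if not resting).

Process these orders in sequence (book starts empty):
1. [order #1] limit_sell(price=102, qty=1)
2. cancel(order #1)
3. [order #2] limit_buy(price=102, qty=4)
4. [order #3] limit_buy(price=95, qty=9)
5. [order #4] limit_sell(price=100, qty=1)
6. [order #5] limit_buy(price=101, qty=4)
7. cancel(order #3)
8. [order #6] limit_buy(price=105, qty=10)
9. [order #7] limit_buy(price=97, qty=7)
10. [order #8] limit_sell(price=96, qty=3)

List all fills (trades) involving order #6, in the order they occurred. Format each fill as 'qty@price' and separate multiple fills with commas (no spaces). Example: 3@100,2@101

Answer: 3@105

Derivation:
After op 1 [order #1] limit_sell(price=102, qty=1): fills=none; bids=[-] asks=[#1:1@102]
After op 2 cancel(order #1): fills=none; bids=[-] asks=[-]
After op 3 [order #2] limit_buy(price=102, qty=4): fills=none; bids=[#2:4@102] asks=[-]
After op 4 [order #3] limit_buy(price=95, qty=9): fills=none; bids=[#2:4@102 #3:9@95] asks=[-]
After op 5 [order #4] limit_sell(price=100, qty=1): fills=#2x#4:1@102; bids=[#2:3@102 #3:9@95] asks=[-]
After op 6 [order #5] limit_buy(price=101, qty=4): fills=none; bids=[#2:3@102 #5:4@101 #3:9@95] asks=[-]
After op 7 cancel(order #3): fills=none; bids=[#2:3@102 #5:4@101] asks=[-]
After op 8 [order #6] limit_buy(price=105, qty=10): fills=none; bids=[#6:10@105 #2:3@102 #5:4@101] asks=[-]
After op 9 [order #7] limit_buy(price=97, qty=7): fills=none; bids=[#6:10@105 #2:3@102 #5:4@101 #7:7@97] asks=[-]
After op 10 [order #8] limit_sell(price=96, qty=3): fills=#6x#8:3@105; bids=[#6:7@105 #2:3@102 #5:4@101 #7:7@97] asks=[-]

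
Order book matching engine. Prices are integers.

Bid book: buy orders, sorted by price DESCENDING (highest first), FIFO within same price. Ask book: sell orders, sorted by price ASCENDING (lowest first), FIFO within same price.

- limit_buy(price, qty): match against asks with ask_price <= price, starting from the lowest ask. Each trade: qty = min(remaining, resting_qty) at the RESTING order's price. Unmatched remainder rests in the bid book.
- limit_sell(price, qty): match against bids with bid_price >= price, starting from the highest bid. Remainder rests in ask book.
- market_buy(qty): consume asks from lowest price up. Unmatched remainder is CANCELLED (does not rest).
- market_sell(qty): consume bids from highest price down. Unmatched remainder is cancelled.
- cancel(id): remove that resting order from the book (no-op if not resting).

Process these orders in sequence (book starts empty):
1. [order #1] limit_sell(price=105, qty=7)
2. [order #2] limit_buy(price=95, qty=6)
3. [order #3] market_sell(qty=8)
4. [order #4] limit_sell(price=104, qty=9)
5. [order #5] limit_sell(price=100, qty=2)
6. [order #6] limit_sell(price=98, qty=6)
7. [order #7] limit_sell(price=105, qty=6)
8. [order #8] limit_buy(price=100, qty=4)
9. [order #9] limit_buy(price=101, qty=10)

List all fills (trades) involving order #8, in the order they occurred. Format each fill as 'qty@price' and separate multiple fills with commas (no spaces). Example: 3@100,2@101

Answer: 4@98

Derivation:
After op 1 [order #1] limit_sell(price=105, qty=7): fills=none; bids=[-] asks=[#1:7@105]
After op 2 [order #2] limit_buy(price=95, qty=6): fills=none; bids=[#2:6@95] asks=[#1:7@105]
After op 3 [order #3] market_sell(qty=8): fills=#2x#3:6@95; bids=[-] asks=[#1:7@105]
After op 4 [order #4] limit_sell(price=104, qty=9): fills=none; bids=[-] asks=[#4:9@104 #1:7@105]
After op 5 [order #5] limit_sell(price=100, qty=2): fills=none; bids=[-] asks=[#5:2@100 #4:9@104 #1:7@105]
After op 6 [order #6] limit_sell(price=98, qty=6): fills=none; bids=[-] asks=[#6:6@98 #5:2@100 #4:9@104 #1:7@105]
After op 7 [order #7] limit_sell(price=105, qty=6): fills=none; bids=[-] asks=[#6:6@98 #5:2@100 #4:9@104 #1:7@105 #7:6@105]
After op 8 [order #8] limit_buy(price=100, qty=4): fills=#8x#6:4@98; bids=[-] asks=[#6:2@98 #5:2@100 #4:9@104 #1:7@105 #7:6@105]
After op 9 [order #9] limit_buy(price=101, qty=10): fills=#9x#6:2@98 #9x#5:2@100; bids=[#9:6@101] asks=[#4:9@104 #1:7@105 #7:6@105]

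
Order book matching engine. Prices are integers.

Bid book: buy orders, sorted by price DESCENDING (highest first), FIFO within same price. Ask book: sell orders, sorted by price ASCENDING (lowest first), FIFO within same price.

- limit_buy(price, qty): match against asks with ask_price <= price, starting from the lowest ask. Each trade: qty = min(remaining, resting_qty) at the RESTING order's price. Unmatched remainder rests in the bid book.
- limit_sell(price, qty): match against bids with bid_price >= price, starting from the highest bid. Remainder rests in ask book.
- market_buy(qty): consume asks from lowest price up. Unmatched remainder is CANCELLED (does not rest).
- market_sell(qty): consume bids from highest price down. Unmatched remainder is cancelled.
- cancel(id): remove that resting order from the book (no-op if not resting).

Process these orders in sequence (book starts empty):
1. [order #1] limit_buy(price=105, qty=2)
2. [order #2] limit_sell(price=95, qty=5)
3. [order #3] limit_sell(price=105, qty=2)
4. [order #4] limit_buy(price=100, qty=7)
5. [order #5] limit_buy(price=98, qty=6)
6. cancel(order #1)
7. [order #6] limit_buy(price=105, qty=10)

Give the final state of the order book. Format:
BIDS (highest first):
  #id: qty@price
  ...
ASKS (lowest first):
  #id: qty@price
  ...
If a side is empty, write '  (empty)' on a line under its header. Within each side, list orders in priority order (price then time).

Answer: BIDS (highest first):
  #6: 8@105
  #4: 4@100
  #5: 6@98
ASKS (lowest first):
  (empty)

Derivation:
After op 1 [order #1] limit_buy(price=105, qty=2): fills=none; bids=[#1:2@105] asks=[-]
After op 2 [order #2] limit_sell(price=95, qty=5): fills=#1x#2:2@105; bids=[-] asks=[#2:3@95]
After op 3 [order #3] limit_sell(price=105, qty=2): fills=none; bids=[-] asks=[#2:3@95 #3:2@105]
After op 4 [order #4] limit_buy(price=100, qty=7): fills=#4x#2:3@95; bids=[#4:4@100] asks=[#3:2@105]
After op 5 [order #5] limit_buy(price=98, qty=6): fills=none; bids=[#4:4@100 #5:6@98] asks=[#3:2@105]
After op 6 cancel(order #1): fills=none; bids=[#4:4@100 #5:6@98] asks=[#3:2@105]
After op 7 [order #6] limit_buy(price=105, qty=10): fills=#6x#3:2@105; bids=[#6:8@105 #4:4@100 #5:6@98] asks=[-]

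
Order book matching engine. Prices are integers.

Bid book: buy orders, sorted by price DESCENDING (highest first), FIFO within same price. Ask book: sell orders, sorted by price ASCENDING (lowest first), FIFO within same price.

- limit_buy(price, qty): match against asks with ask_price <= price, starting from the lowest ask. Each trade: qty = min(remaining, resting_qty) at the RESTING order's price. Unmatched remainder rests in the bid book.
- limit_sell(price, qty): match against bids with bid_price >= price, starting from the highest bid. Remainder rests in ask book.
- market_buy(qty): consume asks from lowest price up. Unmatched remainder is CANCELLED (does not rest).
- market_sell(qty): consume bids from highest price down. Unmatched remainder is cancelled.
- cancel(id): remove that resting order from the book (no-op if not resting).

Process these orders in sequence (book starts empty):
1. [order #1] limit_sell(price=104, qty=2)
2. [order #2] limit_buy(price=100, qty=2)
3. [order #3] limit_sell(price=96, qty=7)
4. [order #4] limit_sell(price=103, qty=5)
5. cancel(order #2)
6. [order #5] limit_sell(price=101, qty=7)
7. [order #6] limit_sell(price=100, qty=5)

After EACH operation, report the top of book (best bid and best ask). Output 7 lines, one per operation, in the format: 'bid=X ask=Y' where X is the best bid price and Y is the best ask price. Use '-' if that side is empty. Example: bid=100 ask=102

After op 1 [order #1] limit_sell(price=104, qty=2): fills=none; bids=[-] asks=[#1:2@104]
After op 2 [order #2] limit_buy(price=100, qty=2): fills=none; bids=[#2:2@100] asks=[#1:2@104]
After op 3 [order #3] limit_sell(price=96, qty=7): fills=#2x#3:2@100; bids=[-] asks=[#3:5@96 #1:2@104]
After op 4 [order #4] limit_sell(price=103, qty=5): fills=none; bids=[-] asks=[#3:5@96 #4:5@103 #1:2@104]
After op 5 cancel(order #2): fills=none; bids=[-] asks=[#3:5@96 #4:5@103 #1:2@104]
After op 6 [order #5] limit_sell(price=101, qty=7): fills=none; bids=[-] asks=[#3:5@96 #5:7@101 #4:5@103 #1:2@104]
After op 7 [order #6] limit_sell(price=100, qty=5): fills=none; bids=[-] asks=[#3:5@96 #6:5@100 #5:7@101 #4:5@103 #1:2@104]

Answer: bid=- ask=104
bid=100 ask=104
bid=- ask=96
bid=- ask=96
bid=- ask=96
bid=- ask=96
bid=- ask=96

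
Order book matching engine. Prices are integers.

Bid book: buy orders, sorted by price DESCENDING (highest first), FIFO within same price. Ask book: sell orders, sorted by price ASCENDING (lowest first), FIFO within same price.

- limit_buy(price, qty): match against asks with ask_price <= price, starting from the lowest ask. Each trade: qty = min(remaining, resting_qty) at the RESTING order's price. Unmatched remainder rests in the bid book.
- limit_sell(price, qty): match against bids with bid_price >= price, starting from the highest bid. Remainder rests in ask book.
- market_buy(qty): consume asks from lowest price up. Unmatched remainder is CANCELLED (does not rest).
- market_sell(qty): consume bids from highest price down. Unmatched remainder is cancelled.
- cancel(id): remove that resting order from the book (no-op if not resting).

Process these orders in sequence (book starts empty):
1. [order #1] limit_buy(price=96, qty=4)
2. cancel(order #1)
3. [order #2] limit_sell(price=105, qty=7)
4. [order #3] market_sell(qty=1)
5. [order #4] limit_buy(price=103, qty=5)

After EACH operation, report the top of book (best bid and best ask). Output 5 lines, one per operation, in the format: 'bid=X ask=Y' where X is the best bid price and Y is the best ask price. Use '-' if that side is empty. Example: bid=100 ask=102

After op 1 [order #1] limit_buy(price=96, qty=4): fills=none; bids=[#1:4@96] asks=[-]
After op 2 cancel(order #1): fills=none; bids=[-] asks=[-]
After op 3 [order #2] limit_sell(price=105, qty=7): fills=none; bids=[-] asks=[#2:7@105]
After op 4 [order #3] market_sell(qty=1): fills=none; bids=[-] asks=[#2:7@105]
After op 5 [order #4] limit_buy(price=103, qty=5): fills=none; bids=[#4:5@103] asks=[#2:7@105]

Answer: bid=96 ask=-
bid=- ask=-
bid=- ask=105
bid=- ask=105
bid=103 ask=105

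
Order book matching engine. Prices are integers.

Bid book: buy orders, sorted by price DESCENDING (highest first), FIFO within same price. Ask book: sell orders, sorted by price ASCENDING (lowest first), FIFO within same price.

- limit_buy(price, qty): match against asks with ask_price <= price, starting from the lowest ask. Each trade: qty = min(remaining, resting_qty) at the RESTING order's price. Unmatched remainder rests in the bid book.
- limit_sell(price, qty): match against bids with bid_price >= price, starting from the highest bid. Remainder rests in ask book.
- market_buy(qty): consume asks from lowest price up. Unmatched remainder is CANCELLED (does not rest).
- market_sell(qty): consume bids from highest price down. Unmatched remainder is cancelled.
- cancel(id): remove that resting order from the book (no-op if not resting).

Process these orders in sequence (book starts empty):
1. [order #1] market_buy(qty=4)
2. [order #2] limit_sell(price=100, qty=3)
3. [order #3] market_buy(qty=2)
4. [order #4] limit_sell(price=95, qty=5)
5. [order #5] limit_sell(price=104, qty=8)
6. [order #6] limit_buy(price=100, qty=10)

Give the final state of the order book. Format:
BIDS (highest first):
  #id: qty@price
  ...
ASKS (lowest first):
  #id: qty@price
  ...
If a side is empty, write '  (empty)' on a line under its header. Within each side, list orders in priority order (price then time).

Answer: BIDS (highest first):
  #6: 4@100
ASKS (lowest first):
  #5: 8@104

Derivation:
After op 1 [order #1] market_buy(qty=4): fills=none; bids=[-] asks=[-]
After op 2 [order #2] limit_sell(price=100, qty=3): fills=none; bids=[-] asks=[#2:3@100]
After op 3 [order #3] market_buy(qty=2): fills=#3x#2:2@100; bids=[-] asks=[#2:1@100]
After op 4 [order #4] limit_sell(price=95, qty=5): fills=none; bids=[-] asks=[#4:5@95 #2:1@100]
After op 5 [order #5] limit_sell(price=104, qty=8): fills=none; bids=[-] asks=[#4:5@95 #2:1@100 #5:8@104]
After op 6 [order #6] limit_buy(price=100, qty=10): fills=#6x#4:5@95 #6x#2:1@100; bids=[#6:4@100] asks=[#5:8@104]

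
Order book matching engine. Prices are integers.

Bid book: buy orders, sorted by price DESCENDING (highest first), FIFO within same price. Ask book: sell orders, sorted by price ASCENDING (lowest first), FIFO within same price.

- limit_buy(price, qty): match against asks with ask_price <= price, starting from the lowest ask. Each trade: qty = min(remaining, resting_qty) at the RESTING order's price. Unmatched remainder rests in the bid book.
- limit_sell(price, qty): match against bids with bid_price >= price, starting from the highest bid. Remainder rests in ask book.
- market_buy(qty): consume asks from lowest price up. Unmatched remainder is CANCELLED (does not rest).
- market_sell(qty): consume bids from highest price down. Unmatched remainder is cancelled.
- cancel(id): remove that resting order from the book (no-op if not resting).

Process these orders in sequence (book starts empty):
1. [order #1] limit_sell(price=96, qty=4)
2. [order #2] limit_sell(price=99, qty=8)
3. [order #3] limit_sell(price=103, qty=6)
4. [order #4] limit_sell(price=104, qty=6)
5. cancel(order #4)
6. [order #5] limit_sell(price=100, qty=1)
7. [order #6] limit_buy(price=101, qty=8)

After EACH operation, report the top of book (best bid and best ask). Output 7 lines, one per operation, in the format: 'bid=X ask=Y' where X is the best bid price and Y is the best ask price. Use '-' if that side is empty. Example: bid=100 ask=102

Answer: bid=- ask=96
bid=- ask=96
bid=- ask=96
bid=- ask=96
bid=- ask=96
bid=- ask=96
bid=- ask=99

Derivation:
After op 1 [order #1] limit_sell(price=96, qty=4): fills=none; bids=[-] asks=[#1:4@96]
After op 2 [order #2] limit_sell(price=99, qty=8): fills=none; bids=[-] asks=[#1:4@96 #2:8@99]
After op 3 [order #3] limit_sell(price=103, qty=6): fills=none; bids=[-] asks=[#1:4@96 #2:8@99 #3:6@103]
After op 4 [order #4] limit_sell(price=104, qty=6): fills=none; bids=[-] asks=[#1:4@96 #2:8@99 #3:6@103 #4:6@104]
After op 5 cancel(order #4): fills=none; bids=[-] asks=[#1:4@96 #2:8@99 #3:6@103]
After op 6 [order #5] limit_sell(price=100, qty=1): fills=none; bids=[-] asks=[#1:4@96 #2:8@99 #5:1@100 #3:6@103]
After op 7 [order #6] limit_buy(price=101, qty=8): fills=#6x#1:4@96 #6x#2:4@99; bids=[-] asks=[#2:4@99 #5:1@100 #3:6@103]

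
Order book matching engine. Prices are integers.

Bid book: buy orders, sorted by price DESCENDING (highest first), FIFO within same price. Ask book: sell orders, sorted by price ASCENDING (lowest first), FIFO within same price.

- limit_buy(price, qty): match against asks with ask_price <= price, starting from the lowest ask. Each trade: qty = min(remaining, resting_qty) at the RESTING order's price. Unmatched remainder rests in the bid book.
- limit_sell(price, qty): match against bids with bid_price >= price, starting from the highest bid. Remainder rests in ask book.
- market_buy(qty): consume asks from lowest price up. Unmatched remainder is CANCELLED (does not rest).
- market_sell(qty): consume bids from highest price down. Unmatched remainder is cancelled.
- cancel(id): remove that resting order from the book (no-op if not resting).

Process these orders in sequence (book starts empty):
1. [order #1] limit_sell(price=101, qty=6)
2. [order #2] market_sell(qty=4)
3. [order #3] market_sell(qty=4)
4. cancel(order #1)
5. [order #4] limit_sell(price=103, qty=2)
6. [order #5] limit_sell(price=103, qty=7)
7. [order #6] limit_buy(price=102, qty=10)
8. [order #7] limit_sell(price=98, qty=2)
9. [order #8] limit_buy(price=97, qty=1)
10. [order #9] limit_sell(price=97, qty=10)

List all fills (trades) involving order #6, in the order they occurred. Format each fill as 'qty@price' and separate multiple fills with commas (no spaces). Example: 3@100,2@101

Answer: 2@102,8@102

Derivation:
After op 1 [order #1] limit_sell(price=101, qty=6): fills=none; bids=[-] asks=[#1:6@101]
After op 2 [order #2] market_sell(qty=4): fills=none; bids=[-] asks=[#1:6@101]
After op 3 [order #3] market_sell(qty=4): fills=none; bids=[-] asks=[#1:6@101]
After op 4 cancel(order #1): fills=none; bids=[-] asks=[-]
After op 5 [order #4] limit_sell(price=103, qty=2): fills=none; bids=[-] asks=[#4:2@103]
After op 6 [order #5] limit_sell(price=103, qty=7): fills=none; bids=[-] asks=[#4:2@103 #5:7@103]
After op 7 [order #6] limit_buy(price=102, qty=10): fills=none; bids=[#6:10@102] asks=[#4:2@103 #5:7@103]
After op 8 [order #7] limit_sell(price=98, qty=2): fills=#6x#7:2@102; bids=[#6:8@102] asks=[#4:2@103 #5:7@103]
After op 9 [order #8] limit_buy(price=97, qty=1): fills=none; bids=[#6:8@102 #8:1@97] asks=[#4:2@103 #5:7@103]
After op 10 [order #9] limit_sell(price=97, qty=10): fills=#6x#9:8@102 #8x#9:1@97; bids=[-] asks=[#9:1@97 #4:2@103 #5:7@103]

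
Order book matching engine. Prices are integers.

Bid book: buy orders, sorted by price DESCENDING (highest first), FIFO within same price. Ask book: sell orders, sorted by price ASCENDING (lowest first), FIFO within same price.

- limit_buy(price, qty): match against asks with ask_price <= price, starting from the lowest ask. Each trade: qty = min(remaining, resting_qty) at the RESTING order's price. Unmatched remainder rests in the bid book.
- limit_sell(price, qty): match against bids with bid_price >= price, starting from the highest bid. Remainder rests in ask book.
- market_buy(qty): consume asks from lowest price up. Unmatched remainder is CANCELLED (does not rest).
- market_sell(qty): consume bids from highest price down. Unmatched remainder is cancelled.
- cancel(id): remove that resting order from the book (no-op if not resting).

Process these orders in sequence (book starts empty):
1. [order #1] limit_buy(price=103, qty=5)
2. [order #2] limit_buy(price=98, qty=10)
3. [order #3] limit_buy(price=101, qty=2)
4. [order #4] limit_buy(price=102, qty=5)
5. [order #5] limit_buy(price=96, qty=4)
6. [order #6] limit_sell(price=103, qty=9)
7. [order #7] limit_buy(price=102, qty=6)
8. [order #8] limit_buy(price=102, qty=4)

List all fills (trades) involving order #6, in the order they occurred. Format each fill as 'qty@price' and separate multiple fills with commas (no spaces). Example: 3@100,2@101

After op 1 [order #1] limit_buy(price=103, qty=5): fills=none; bids=[#1:5@103] asks=[-]
After op 2 [order #2] limit_buy(price=98, qty=10): fills=none; bids=[#1:5@103 #2:10@98] asks=[-]
After op 3 [order #3] limit_buy(price=101, qty=2): fills=none; bids=[#1:5@103 #3:2@101 #2:10@98] asks=[-]
After op 4 [order #4] limit_buy(price=102, qty=5): fills=none; bids=[#1:5@103 #4:5@102 #3:2@101 #2:10@98] asks=[-]
After op 5 [order #5] limit_buy(price=96, qty=4): fills=none; bids=[#1:5@103 #4:5@102 #3:2@101 #2:10@98 #5:4@96] asks=[-]
After op 6 [order #6] limit_sell(price=103, qty=9): fills=#1x#6:5@103; bids=[#4:5@102 #3:2@101 #2:10@98 #5:4@96] asks=[#6:4@103]
After op 7 [order #7] limit_buy(price=102, qty=6): fills=none; bids=[#4:5@102 #7:6@102 #3:2@101 #2:10@98 #5:4@96] asks=[#6:4@103]
After op 8 [order #8] limit_buy(price=102, qty=4): fills=none; bids=[#4:5@102 #7:6@102 #8:4@102 #3:2@101 #2:10@98 #5:4@96] asks=[#6:4@103]

Answer: 5@103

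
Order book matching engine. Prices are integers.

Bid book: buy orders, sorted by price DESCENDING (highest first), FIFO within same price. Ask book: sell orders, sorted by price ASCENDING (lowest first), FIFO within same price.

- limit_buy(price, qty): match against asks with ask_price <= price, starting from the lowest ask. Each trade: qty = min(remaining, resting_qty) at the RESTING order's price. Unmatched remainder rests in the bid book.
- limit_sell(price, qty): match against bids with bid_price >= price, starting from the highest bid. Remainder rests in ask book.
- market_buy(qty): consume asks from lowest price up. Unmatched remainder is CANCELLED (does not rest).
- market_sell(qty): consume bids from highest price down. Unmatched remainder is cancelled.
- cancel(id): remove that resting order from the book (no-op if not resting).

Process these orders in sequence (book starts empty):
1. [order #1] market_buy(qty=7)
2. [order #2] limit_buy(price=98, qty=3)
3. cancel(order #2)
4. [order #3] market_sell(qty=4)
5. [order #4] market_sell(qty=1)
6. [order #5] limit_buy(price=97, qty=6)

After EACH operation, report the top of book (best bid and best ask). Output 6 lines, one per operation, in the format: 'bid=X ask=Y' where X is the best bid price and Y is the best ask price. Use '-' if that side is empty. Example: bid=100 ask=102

Answer: bid=- ask=-
bid=98 ask=-
bid=- ask=-
bid=- ask=-
bid=- ask=-
bid=97 ask=-

Derivation:
After op 1 [order #1] market_buy(qty=7): fills=none; bids=[-] asks=[-]
After op 2 [order #2] limit_buy(price=98, qty=3): fills=none; bids=[#2:3@98] asks=[-]
After op 3 cancel(order #2): fills=none; bids=[-] asks=[-]
After op 4 [order #3] market_sell(qty=4): fills=none; bids=[-] asks=[-]
After op 5 [order #4] market_sell(qty=1): fills=none; bids=[-] asks=[-]
After op 6 [order #5] limit_buy(price=97, qty=6): fills=none; bids=[#5:6@97] asks=[-]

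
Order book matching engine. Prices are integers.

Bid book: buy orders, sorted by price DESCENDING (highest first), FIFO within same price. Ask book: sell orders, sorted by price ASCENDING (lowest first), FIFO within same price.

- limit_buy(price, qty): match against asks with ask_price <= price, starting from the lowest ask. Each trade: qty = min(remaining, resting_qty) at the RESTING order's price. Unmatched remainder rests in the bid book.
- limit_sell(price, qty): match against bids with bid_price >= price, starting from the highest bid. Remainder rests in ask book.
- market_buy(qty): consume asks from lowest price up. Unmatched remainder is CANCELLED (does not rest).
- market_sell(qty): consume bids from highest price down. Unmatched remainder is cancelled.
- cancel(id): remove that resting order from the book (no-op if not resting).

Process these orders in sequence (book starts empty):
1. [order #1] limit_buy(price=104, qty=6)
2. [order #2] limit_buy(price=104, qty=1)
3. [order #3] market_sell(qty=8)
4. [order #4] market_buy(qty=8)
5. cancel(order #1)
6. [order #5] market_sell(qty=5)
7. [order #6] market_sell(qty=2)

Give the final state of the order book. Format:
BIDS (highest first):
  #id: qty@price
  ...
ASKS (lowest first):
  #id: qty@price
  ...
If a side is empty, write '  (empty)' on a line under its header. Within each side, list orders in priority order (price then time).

After op 1 [order #1] limit_buy(price=104, qty=6): fills=none; bids=[#1:6@104] asks=[-]
After op 2 [order #2] limit_buy(price=104, qty=1): fills=none; bids=[#1:6@104 #2:1@104] asks=[-]
After op 3 [order #3] market_sell(qty=8): fills=#1x#3:6@104 #2x#3:1@104; bids=[-] asks=[-]
After op 4 [order #4] market_buy(qty=8): fills=none; bids=[-] asks=[-]
After op 5 cancel(order #1): fills=none; bids=[-] asks=[-]
After op 6 [order #5] market_sell(qty=5): fills=none; bids=[-] asks=[-]
After op 7 [order #6] market_sell(qty=2): fills=none; bids=[-] asks=[-]

Answer: BIDS (highest first):
  (empty)
ASKS (lowest first):
  (empty)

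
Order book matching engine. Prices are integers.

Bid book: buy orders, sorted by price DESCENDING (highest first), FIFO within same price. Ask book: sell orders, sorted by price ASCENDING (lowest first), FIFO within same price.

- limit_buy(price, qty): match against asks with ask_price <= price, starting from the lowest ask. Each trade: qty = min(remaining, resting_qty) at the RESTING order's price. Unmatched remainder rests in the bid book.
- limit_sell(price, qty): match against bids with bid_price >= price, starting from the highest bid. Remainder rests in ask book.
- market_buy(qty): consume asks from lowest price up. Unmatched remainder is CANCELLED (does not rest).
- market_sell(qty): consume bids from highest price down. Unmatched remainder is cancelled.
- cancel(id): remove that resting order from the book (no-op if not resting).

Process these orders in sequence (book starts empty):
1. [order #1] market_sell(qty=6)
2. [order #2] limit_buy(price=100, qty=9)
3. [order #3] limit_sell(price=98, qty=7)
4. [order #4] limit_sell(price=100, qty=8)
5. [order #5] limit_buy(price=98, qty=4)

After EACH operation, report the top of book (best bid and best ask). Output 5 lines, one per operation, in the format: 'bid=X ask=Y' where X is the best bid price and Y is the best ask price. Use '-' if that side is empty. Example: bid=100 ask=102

Answer: bid=- ask=-
bid=100 ask=-
bid=100 ask=-
bid=- ask=100
bid=98 ask=100

Derivation:
After op 1 [order #1] market_sell(qty=6): fills=none; bids=[-] asks=[-]
After op 2 [order #2] limit_buy(price=100, qty=9): fills=none; bids=[#2:9@100] asks=[-]
After op 3 [order #3] limit_sell(price=98, qty=7): fills=#2x#3:7@100; bids=[#2:2@100] asks=[-]
After op 4 [order #4] limit_sell(price=100, qty=8): fills=#2x#4:2@100; bids=[-] asks=[#4:6@100]
After op 5 [order #5] limit_buy(price=98, qty=4): fills=none; bids=[#5:4@98] asks=[#4:6@100]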